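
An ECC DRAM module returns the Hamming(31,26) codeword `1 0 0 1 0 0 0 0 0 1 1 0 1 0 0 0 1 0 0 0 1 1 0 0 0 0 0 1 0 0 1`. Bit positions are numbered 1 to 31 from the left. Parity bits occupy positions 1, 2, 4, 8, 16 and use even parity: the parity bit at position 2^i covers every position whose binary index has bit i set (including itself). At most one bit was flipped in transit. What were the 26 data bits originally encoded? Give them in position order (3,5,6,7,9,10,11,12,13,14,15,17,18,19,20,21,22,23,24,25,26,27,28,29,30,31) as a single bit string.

00000110100100011010001001

s1: b1⊕b3⊕b5⊕b7⊕b9⊕b11⊕b13⊕b15⊕b17⊕b19⊕b21⊕b23⊕b25⊕b27⊕b29⊕b31 = 1⊕0⊕0⊕0⊕0⊕1⊕1⊕0⊕1⊕0⊕1⊕0⊕0⊕0⊕0⊕1 = 0
s2: b2⊕b3⊕b6⊕b7⊕b10⊕b11⊕b14⊕b15⊕b18⊕b19⊕b22⊕b23⊕b26⊕b27⊕b30⊕b31 = 0⊕0⊕0⊕0⊕1⊕1⊕0⊕0⊕0⊕0⊕1⊕0⊕0⊕0⊕0⊕1 = 0
s4: b4⊕b5⊕b6⊕b7⊕b12⊕b13⊕b14⊕b15⊕b20⊕b21⊕b22⊕b23⊕b28⊕b29⊕b30⊕b31 = 1⊕0⊕0⊕0⊕0⊕1⊕0⊕0⊕0⊕1⊕1⊕0⊕1⊕0⊕0⊕1 = 0
s8: b8⊕b9⊕b10⊕b11⊕b12⊕b13⊕b14⊕b15⊕b24⊕b25⊕b26⊕b27⊕b28⊕b29⊕b30⊕b31 = 0⊕0⊕1⊕1⊕0⊕1⊕0⊕0⊕0⊕0⊕0⊕0⊕1⊕0⊕0⊕1 = 1
s16: b16⊕b17⊕b18⊕b19⊕b20⊕b21⊕b22⊕b23⊕b24⊕b25⊕b26⊕b27⊕b28⊕b29⊕b30⊕b31 = 0⊕1⊕0⊕0⊕0⊕1⊕1⊕0⊕0⊕0⊕0⊕0⊕1⊕0⊕0⊕1 = 1
Syndrome (s16...s1) = 11000 → position 24.
Flip bit 24: corrected codeword = 1001000001101000100011010001001
Data bits at positions 3,5,6,7,9,10,11,12,13,14,15,17,18,19,20,21,22,23,24,25,26,27,28,29,30,31: 00000110100100011010001001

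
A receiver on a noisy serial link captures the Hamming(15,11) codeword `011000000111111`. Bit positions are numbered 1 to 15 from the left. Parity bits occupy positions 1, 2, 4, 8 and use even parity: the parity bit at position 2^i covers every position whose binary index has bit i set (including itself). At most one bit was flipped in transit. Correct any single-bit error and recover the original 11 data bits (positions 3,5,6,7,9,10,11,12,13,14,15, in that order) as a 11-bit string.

s1: b1⊕b3⊕b5⊕b7⊕b9⊕b11⊕b13⊕b15 = 0⊕1⊕0⊕0⊕0⊕1⊕1⊕1 = 0
s2: b2⊕b3⊕b6⊕b7⊕b10⊕b11⊕b14⊕b15 = 1⊕1⊕0⊕0⊕1⊕1⊕1⊕1 = 0
s4: b4⊕b5⊕b6⊕b7⊕b12⊕b13⊕b14⊕b15 = 0⊕0⊕0⊕0⊕1⊕1⊕1⊕1 = 0
s8: b8⊕b9⊕b10⊕b11⊕b12⊕b13⊕b14⊕b15 = 0⊕0⊕1⊕1⊕1⊕1⊕1⊕1 = 0
Syndrome (s8...s1) = 0000 → position 0 (no error).
No correction needed.
Data bits at positions 3,5,6,7,9,10,11,12,13,14,15: 10000111111

10000111111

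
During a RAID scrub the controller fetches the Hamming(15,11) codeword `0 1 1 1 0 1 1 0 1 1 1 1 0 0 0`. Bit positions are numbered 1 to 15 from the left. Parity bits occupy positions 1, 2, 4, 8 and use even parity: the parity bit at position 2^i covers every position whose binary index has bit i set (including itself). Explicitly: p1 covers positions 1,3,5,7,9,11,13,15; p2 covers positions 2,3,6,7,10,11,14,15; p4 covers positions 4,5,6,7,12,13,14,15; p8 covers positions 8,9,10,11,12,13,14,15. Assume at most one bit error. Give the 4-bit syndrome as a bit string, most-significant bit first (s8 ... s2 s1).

0000

s1: b1⊕b3⊕b5⊕b7⊕b9⊕b11⊕b13⊕b15 = 0⊕1⊕0⊕1⊕1⊕1⊕0⊕0 = 0
s2: b2⊕b3⊕b6⊕b7⊕b10⊕b11⊕b14⊕b15 = 1⊕1⊕1⊕1⊕1⊕1⊕0⊕0 = 0
s4: b4⊕b5⊕b6⊕b7⊕b12⊕b13⊕b14⊕b15 = 1⊕0⊕1⊕1⊕1⊕0⊕0⊕0 = 0
s8: b8⊕b9⊕b10⊕b11⊕b12⊕b13⊕b14⊕b15 = 0⊕1⊕1⊕1⊕1⊕0⊕0⊕0 = 0
Syndrome (s8...s1) = 0000 → position 0 (no error).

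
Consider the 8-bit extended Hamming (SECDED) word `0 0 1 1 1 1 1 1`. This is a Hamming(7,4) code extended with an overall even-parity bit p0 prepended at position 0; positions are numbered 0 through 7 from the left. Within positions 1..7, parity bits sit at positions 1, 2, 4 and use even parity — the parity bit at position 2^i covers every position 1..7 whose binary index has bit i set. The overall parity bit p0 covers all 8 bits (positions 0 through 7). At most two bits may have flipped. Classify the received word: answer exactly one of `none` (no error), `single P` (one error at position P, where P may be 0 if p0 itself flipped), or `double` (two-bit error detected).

double

s1: b1⊕b3⊕b5⊕b7 = 0⊕1⊕1⊕1 = 1
s2: b2⊕b3⊕b6⊕b7 = 1⊕1⊕1⊕1 = 0
s4: b4⊕b5⊕b6⊕b7 = 1⊕1⊕1⊕1 = 0
Syndrome (s4...s1) = 001 → position 1.
Overall parity (XOR of all 8 bits, including p0): 0⊕0⊕1⊕1⊕1⊕1⊕1⊕1 = 0
Overall=0, syndrome position=1 → double-bit error detected (uncorrectable).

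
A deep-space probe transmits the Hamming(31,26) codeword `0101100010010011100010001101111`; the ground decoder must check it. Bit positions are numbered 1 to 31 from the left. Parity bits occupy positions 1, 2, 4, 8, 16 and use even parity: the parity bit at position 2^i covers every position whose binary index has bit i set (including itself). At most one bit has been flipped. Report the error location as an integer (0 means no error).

30

s1: b1⊕b3⊕b5⊕b7⊕b9⊕b11⊕b13⊕b15⊕b17⊕b19⊕b21⊕b23⊕b25⊕b27⊕b29⊕b31 = 0⊕0⊕1⊕0⊕1⊕0⊕0⊕1⊕1⊕0⊕1⊕0⊕1⊕0⊕1⊕1 = 0
s2: b2⊕b3⊕b6⊕b7⊕b10⊕b11⊕b14⊕b15⊕b18⊕b19⊕b22⊕b23⊕b26⊕b27⊕b30⊕b31 = 1⊕0⊕0⊕0⊕0⊕0⊕0⊕1⊕0⊕0⊕0⊕0⊕1⊕0⊕1⊕1 = 1
s4: b4⊕b5⊕b6⊕b7⊕b12⊕b13⊕b14⊕b15⊕b20⊕b21⊕b22⊕b23⊕b28⊕b29⊕b30⊕b31 = 1⊕1⊕0⊕0⊕1⊕0⊕0⊕1⊕0⊕1⊕0⊕0⊕1⊕1⊕1⊕1 = 1
s8: b8⊕b9⊕b10⊕b11⊕b12⊕b13⊕b14⊕b15⊕b24⊕b25⊕b26⊕b27⊕b28⊕b29⊕b30⊕b31 = 0⊕1⊕0⊕0⊕1⊕0⊕0⊕1⊕0⊕1⊕1⊕0⊕1⊕1⊕1⊕1 = 1
s16: b16⊕b17⊕b18⊕b19⊕b20⊕b21⊕b22⊕b23⊕b24⊕b25⊕b26⊕b27⊕b28⊕b29⊕b30⊕b31 = 1⊕1⊕0⊕0⊕0⊕1⊕0⊕0⊕0⊕1⊕1⊕0⊕1⊕1⊕1⊕1 = 1
Syndrome (s16...s1) = 11110 → position 30.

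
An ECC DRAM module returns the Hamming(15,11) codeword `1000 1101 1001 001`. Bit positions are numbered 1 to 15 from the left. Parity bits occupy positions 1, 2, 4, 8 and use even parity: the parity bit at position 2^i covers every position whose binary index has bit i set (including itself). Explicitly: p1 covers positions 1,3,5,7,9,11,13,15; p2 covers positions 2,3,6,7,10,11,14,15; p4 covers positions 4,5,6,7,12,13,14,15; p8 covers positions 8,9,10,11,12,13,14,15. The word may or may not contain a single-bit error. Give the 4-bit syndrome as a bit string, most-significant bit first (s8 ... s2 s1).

s1: b1⊕b3⊕b5⊕b7⊕b9⊕b11⊕b13⊕b15 = 1⊕0⊕1⊕0⊕1⊕0⊕0⊕1 = 0
s2: b2⊕b3⊕b6⊕b7⊕b10⊕b11⊕b14⊕b15 = 0⊕0⊕1⊕0⊕0⊕0⊕0⊕1 = 0
s4: b4⊕b5⊕b6⊕b7⊕b12⊕b13⊕b14⊕b15 = 0⊕1⊕1⊕0⊕1⊕0⊕0⊕1 = 0
s8: b8⊕b9⊕b10⊕b11⊕b12⊕b13⊕b14⊕b15 = 1⊕1⊕0⊕0⊕1⊕0⊕0⊕1 = 0
Syndrome (s8...s1) = 0000 → position 0 (no error).

0000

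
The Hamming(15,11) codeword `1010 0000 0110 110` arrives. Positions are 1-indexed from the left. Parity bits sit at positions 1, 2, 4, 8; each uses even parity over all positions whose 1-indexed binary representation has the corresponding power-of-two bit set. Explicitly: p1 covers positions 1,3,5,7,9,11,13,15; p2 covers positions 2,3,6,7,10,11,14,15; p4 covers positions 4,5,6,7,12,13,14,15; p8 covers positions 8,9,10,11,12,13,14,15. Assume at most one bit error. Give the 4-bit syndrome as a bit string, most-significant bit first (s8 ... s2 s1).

0000

s1: b1⊕b3⊕b5⊕b7⊕b9⊕b11⊕b13⊕b15 = 1⊕1⊕0⊕0⊕0⊕1⊕1⊕0 = 0
s2: b2⊕b3⊕b6⊕b7⊕b10⊕b11⊕b14⊕b15 = 0⊕1⊕0⊕0⊕1⊕1⊕1⊕0 = 0
s4: b4⊕b5⊕b6⊕b7⊕b12⊕b13⊕b14⊕b15 = 0⊕0⊕0⊕0⊕0⊕1⊕1⊕0 = 0
s8: b8⊕b9⊕b10⊕b11⊕b12⊕b13⊕b14⊕b15 = 0⊕0⊕1⊕1⊕0⊕1⊕1⊕0 = 0
Syndrome (s8...s1) = 0000 → position 0 (no error).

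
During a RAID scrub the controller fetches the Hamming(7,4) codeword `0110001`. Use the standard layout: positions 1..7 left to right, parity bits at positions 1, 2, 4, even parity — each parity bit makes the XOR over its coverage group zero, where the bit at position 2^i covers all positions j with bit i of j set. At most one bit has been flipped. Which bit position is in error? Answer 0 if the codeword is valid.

s1: b1⊕b3⊕b5⊕b7 = 0⊕1⊕0⊕1 = 0
s2: b2⊕b3⊕b6⊕b7 = 1⊕1⊕0⊕1 = 1
s4: b4⊕b5⊕b6⊕b7 = 0⊕0⊕0⊕1 = 1
Syndrome (s4...s1) = 110 → position 6.

6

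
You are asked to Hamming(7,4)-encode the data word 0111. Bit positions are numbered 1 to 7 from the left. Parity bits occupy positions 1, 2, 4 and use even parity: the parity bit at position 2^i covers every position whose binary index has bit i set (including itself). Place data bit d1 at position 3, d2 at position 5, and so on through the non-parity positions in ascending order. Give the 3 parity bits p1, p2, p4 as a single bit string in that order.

001

Place data bits at non-power-of-two positions: b3=0, b5=1, b6=1, b7=1.
p1 = XOR of data positions {3,5,7} = 0⊕1⊕1 = 0
p2 = XOR of data positions {3,6,7} = 0⊕1⊕1 = 0
p4 = XOR of data positions {5,6,7} = 1⊕1⊕1 = 1
Parity bits p1,p2,p4 = 001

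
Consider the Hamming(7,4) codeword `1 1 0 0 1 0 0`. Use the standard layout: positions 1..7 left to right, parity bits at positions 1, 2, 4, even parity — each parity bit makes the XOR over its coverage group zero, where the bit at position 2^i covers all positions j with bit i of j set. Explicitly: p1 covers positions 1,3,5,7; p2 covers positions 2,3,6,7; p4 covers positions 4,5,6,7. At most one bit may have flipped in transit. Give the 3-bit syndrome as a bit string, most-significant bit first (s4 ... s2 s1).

s1: b1⊕b3⊕b5⊕b7 = 1⊕0⊕1⊕0 = 0
s2: b2⊕b3⊕b6⊕b7 = 1⊕0⊕0⊕0 = 1
s4: b4⊕b5⊕b6⊕b7 = 0⊕1⊕0⊕0 = 1
Syndrome (s4...s1) = 110 → position 6.

110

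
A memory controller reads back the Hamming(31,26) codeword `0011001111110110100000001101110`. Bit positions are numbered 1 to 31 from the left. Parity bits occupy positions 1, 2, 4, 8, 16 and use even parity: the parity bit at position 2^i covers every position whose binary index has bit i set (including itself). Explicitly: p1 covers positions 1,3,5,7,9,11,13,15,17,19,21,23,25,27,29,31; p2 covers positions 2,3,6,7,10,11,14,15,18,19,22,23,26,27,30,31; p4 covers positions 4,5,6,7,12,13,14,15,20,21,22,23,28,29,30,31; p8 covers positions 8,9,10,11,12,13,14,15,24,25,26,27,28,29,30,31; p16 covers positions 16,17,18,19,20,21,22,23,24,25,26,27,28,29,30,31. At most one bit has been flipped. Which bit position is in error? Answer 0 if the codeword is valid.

s1: b1⊕b3⊕b5⊕b7⊕b9⊕b11⊕b13⊕b15⊕b17⊕b19⊕b21⊕b23⊕b25⊕b27⊕b29⊕b31 = 0⊕1⊕0⊕1⊕1⊕1⊕0⊕1⊕1⊕0⊕0⊕0⊕1⊕0⊕1⊕0 = 0
s2: b2⊕b3⊕b6⊕b7⊕b10⊕b11⊕b14⊕b15⊕b18⊕b19⊕b22⊕b23⊕b26⊕b27⊕b30⊕b31 = 0⊕1⊕0⊕1⊕1⊕1⊕1⊕1⊕0⊕0⊕0⊕0⊕1⊕0⊕1⊕0 = 0
s4: b4⊕b5⊕b6⊕b7⊕b12⊕b13⊕b14⊕b15⊕b20⊕b21⊕b22⊕b23⊕b28⊕b29⊕b30⊕b31 = 1⊕0⊕0⊕1⊕1⊕0⊕1⊕1⊕0⊕0⊕0⊕0⊕1⊕1⊕1⊕0 = 0
s8: b8⊕b9⊕b10⊕b11⊕b12⊕b13⊕b14⊕b15⊕b24⊕b25⊕b26⊕b27⊕b28⊕b29⊕b30⊕b31 = 1⊕1⊕1⊕1⊕1⊕0⊕1⊕1⊕0⊕1⊕1⊕0⊕1⊕1⊕1⊕0 = 0
s16: b16⊕b17⊕b18⊕b19⊕b20⊕b21⊕b22⊕b23⊕b24⊕b25⊕b26⊕b27⊕b28⊕b29⊕b30⊕b31 = 0⊕1⊕0⊕0⊕0⊕0⊕0⊕0⊕0⊕1⊕1⊕0⊕1⊕1⊕1⊕0 = 0
Syndrome (s16...s1) = 00000 → position 0 (no error).

0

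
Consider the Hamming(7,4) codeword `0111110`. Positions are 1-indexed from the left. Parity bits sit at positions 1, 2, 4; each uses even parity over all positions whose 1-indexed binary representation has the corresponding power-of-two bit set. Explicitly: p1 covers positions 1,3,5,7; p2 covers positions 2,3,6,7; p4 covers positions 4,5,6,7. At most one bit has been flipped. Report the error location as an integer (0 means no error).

s1: b1⊕b3⊕b5⊕b7 = 0⊕1⊕1⊕0 = 0
s2: b2⊕b3⊕b6⊕b7 = 1⊕1⊕1⊕0 = 1
s4: b4⊕b5⊕b6⊕b7 = 1⊕1⊕1⊕0 = 1
Syndrome (s4...s1) = 110 → position 6.

6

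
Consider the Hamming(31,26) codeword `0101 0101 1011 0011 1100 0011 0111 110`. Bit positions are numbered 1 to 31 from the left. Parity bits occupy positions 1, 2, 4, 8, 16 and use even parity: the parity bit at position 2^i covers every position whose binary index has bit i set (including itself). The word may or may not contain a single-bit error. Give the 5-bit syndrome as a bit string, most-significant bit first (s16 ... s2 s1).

s1: b1⊕b3⊕b5⊕b7⊕b9⊕b11⊕b13⊕b15⊕b17⊕b19⊕b21⊕b23⊕b25⊕b27⊕b29⊕b31 = 0⊕0⊕0⊕0⊕1⊕1⊕0⊕1⊕1⊕0⊕0⊕1⊕0⊕1⊕1⊕0 = 1
s2: b2⊕b3⊕b6⊕b7⊕b10⊕b11⊕b14⊕b15⊕b18⊕b19⊕b22⊕b23⊕b26⊕b27⊕b30⊕b31 = 1⊕0⊕1⊕0⊕0⊕1⊕0⊕1⊕1⊕0⊕0⊕1⊕1⊕1⊕1⊕0 = 1
s4: b4⊕b5⊕b6⊕b7⊕b12⊕b13⊕b14⊕b15⊕b20⊕b21⊕b22⊕b23⊕b28⊕b29⊕b30⊕b31 = 1⊕0⊕1⊕0⊕1⊕0⊕0⊕1⊕0⊕0⊕0⊕1⊕1⊕1⊕1⊕0 = 0
s8: b8⊕b9⊕b10⊕b11⊕b12⊕b13⊕b14⊕b15⊕b24⊕b25⊕b26⊕b27⊕b28⊕b29⊕b30⊕b31 = 1⊕1⊕0⊕1⊕1⊕0⊕0⊕1⊕1⊕0⊕1⊕1⊕1⊕1⊕1⊕0 = 1
s16: b16⊕b17⊕b18⊕b19⊕b20⊕b21⊕b22⊕b23⊕b24⊕b25⊕b26⊕b27⊕b28⊕b29⊕b30⊕b31 = 1⊕1⊕1⊕0⊕0⊕0⊕0⊕1⊕1⊕0⊕1⊕1⊕1⊕1⊕1⊕0 = 0
Syndrome (s16...s1) = 01011 → position 11.

01011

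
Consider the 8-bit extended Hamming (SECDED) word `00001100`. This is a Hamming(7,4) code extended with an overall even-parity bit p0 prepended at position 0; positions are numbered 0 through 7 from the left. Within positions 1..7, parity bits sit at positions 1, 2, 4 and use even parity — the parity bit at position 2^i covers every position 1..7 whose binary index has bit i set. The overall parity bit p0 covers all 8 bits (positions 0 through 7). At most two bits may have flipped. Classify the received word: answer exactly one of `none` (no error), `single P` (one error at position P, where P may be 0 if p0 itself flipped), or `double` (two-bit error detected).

double

s1: b1⊕b3⊕b5⊕b7 = 0⊕0⊕1⊕0 = 1
s2: b2⊕b3⊕b6⊕b7 = 0⊕0⊕0⊕0 = 0
s4: b4⊕b5⊕b6⊕b7 = 1⊕1⊕0⊕0 = 0
Syndrome (s4...s1) = 001 → position 1.
Overall parity (XOR of all 8 bits, including p0): 0⊕0⊕0⊕0⊕1⊕1⊕0⊕0 = 0
Overall=0, syndrome position=1 → double-bit error detected (uncorrectable).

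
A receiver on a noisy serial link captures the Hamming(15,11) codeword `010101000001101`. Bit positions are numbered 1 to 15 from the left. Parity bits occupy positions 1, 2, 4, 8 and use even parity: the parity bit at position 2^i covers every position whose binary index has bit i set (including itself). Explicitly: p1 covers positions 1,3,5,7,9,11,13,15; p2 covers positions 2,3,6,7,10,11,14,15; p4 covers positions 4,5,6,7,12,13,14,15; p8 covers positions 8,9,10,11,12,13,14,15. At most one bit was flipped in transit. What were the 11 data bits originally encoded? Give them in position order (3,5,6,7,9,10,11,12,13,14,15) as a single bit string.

s1: b1⊕b3⊕b5⊕b7⊕b9⊕b11⊕b13⊕b15 = 0⊕0⊕0⊕0⊕0⊕0⊕1⊕1 = 0
s2: b2⊕b3⊕b6⊕b7⊕b10⊕b11⊕b14⊕b15 = 1⊕0⊕1⊕0⊕0⊕0⊕0⊕1 = 1
s4: b4⊕b5⊕b6⊕b7⊕b12⊕b13⊕b14⊕b15 = 1⊕0⊕1⊕0⊕1⊕1⊕0⊕1 = 1
s8: b8⊕b9⊕b10⊕b11⊕b12⊕b13⊕b14⊕b15 = 0⊕0⊕0⊕0⊕1⊕1⊕0⊕1 = 1
Syndrome (s8...s1) = 1110 → position 14.
Flip bit 14: corrected codeword = 010101000001111
Data bits at positions 3,5,6,7,9,10,11,12,13,14,15: 00100001111

00100001111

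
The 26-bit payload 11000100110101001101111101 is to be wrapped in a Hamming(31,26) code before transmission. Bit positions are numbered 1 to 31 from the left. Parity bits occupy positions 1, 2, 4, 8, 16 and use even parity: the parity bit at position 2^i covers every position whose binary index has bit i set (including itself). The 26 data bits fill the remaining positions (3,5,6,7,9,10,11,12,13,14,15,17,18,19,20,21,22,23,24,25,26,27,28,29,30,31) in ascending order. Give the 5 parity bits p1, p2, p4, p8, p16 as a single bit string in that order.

01010

Place data bits at non-power-of-two positions: b3=1, b5=1, b6=0, b7=0, b9=0, b10=1, b11=0, b12=0, b13=1, b14=1, b15=0, b17=1, b18=0, b19=1, b20=0, b21=0, b22=1, b23=1, b24=0, b25=1, b26=1, b27=1, b28=1, b29=1, b30=0, b31=1.
p1 = XOR of data positions {3,5,7,9,11,13,15,17,19,21,23,25,27,29,31} = 1⊕1⊕0⊕0⊕0⊕1⊕0⊕1⊕1⊕0⊕1⊕1⊕1⊕1⊕1 = 0
p2 = XOR of data positions {3,6,7,10,11,14,15,18,19,22,23,26,27,30,31} = 1⊕0⊕0⊕1⊕0⊕1⊕0⊕0⊕1⊕1⊕1⊕1⊕1⊕0⊕1 = 1
p4 = XOR of data positions {5,6,7,12,13,14,15,20,21,22,23,28,29,30,31} = 1⊕0⊕0⊕0⊕1⊕1⊕0⊕0⊕0⊕1⊕1⊕1⊕1⊕0⊕1 = 0
p8 = XOR of data positions {9,10,11,12,13,14,15,24,25,26,27,28,29,30,31} = 0⊕1⊕0⊕0⊕1⊕1⊕0⊕0⊕1⊕1⊕1⊕1⊕1⊕0⊕1 = 1
p16 = XOR of data positions {17,18,19,20,21,22,23,24,25,26,27,28,29,30,31} = 1⊕0⊕1⊕0⊕0⊕1⊕1⊕0⊕1⊕1⊕1⊕1⊕1⊕0⊕1 = 0
Parity bits p1,p2,p4,p8,p16 = 01010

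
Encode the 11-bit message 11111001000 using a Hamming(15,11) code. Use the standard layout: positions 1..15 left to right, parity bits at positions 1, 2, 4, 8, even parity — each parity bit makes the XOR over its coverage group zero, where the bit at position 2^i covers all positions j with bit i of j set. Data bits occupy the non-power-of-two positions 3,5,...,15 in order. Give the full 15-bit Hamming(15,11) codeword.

011011101001000

Place data bits at non-power-of-two positions: b3=1, b5=1, b6=1, b7=1, b9=1, b10=0, b11=0, b12=1, b13=0, b14=0, b15=0.
p1 = XOR of data positions {3,5,7,9,11,13,15} = 1⊕1⊕1⊕1⊕0⊕0⊕0 = 0
p2 = XOR of data positions {3,6,7,10,11,14,15} = 1⊕1⊕1⊕0⊕0⊕0⊕0 = 1
p4 = XOR of data positions {5,6,7,12,13,14,15} = 1⊕1⊕1⊕1⊕0⊕0⊕0 = 0
p8 = XOR of data positions {9,10,11,12,13,14,15} = 1⊕0⊕0⊕1⊕0⊕0⊕0 = 0
Codeword b1..b15 = 011011101001000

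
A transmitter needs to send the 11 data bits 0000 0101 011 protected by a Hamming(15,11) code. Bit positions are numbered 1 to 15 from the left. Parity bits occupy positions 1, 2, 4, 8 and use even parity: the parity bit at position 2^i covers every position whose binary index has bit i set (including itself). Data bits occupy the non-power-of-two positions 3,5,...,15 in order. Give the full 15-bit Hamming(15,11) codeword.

Place data bits at non-power-of-two positions: b3=0, b5=0, b6=0, b7=0, b9=0, b10=1, b11=0, b12=1, b13=0, b14=1, b15=1.
p1 = XOR of data positions {3,5,7,9,11,13,15} = 0⊕0⊕0⊕0⊕0⊕0⊕1 = 1
p2 = XOR of data positions {3,6,7,10,11,14,15} = 0⊕0⊕0⊕1⊕0⊕1⊕1 = 1
p4 = XOR of data positions {5,6,7,12,13,14,15} = 0⊕0⊕0⊕1⊕0⊕1⊕1 = 1
p8 = XOR of data positions {9,10,11,12,13,14,15} = 0⊕1⊕0⊕1⊕0⊕1⊕1 = 0
Codeword b1..b15 = 110100000101011

110100000101011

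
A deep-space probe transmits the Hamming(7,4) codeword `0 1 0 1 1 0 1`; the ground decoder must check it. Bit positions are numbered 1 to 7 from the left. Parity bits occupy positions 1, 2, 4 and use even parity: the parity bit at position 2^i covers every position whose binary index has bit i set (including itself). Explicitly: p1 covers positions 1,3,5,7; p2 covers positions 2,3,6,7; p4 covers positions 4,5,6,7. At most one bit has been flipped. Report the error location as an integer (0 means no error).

4

s1: b1⊕b3⊕b5⊕b7 = 0⊕0⊕1⊕1 = 0
s2: b2⊕b3⊕b6⊕b7 = 1⊕0⊕0⊕1 = 0
s4: b4⊕b5⊕b6⊕b7 = 1⊕1⊕0⊕1 = 1
Syndrome (s4...s1) = 100 → position 4.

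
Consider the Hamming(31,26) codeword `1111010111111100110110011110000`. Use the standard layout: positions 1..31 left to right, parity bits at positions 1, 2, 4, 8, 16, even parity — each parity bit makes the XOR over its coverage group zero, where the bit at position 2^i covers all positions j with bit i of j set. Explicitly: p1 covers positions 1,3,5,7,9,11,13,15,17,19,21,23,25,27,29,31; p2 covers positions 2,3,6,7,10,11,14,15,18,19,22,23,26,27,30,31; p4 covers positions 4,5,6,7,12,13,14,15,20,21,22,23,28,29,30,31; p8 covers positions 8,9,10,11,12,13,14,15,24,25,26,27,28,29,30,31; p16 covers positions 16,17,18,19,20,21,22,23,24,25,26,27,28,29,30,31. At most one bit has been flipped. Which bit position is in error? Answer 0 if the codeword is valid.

15

s1: b1⊕b3⊕b5⊕b7⊕b9⊕b11⊕b13⊕b15⊕b17⊕b19⊕b21⊕b23⊕b25⊕b27⊕b29⊕b31 = 1⊕1⊕0⊕0⊕1⊕1⊕1⊕0⊕1⊕0⊕1⊕0⊕1⊕1⊕0⊕0 = 1
s2: b2⊕b3⊕b6⊕b7⊕b10⊕b11⊕b14⊕b15⊕b18⊕b19⊕b22⊕b23⊕b26⊕b27⊕b30⊕b31 = 1⊕1⊕1⊕0⊕1⊕1⊕1⊕0⊕1⊕0⊕0⊕0⊕1⊕1⊕0⊕0 = 1
s4: b4⊕b5⊕b6⊕b7⊕b12⊕b13⊕b14⊕b15⊕b20⊕b21⊕b22⊕b23⊕b28⊕b29⊕b30⊕b31 = 1⊕0⊕1⊕0⊕1⊕1⊕1⊕0⊕1⊕1⊕0⊕0⊕0⊕0⊕0⊕0 = 1
s8: b8⊕b9⊕b10⊕b11⊕b12⊕b13⊕b14⊕b15⊕b24⊕b25⊕b26⊕b27⊕b28⊕b29⊕b30⊕b31 = 1⊕1⊕1⊕1⊕1⊕1⊕1⊕0⊕1⊕1⊕1⊕1⊕0⊕0⊕0⊕0 = 1
s16: b16⊕b17⊕b18⊕b19⊕b20⊕b21⊕b22⊕b23⊕b24⊕b25⊕b26⊕b27⊕b28⊕b29⊕b30⊕b31 = 0⊕1⊕1⊕0⊕1⊕1⊕0⊕0⊕1⊕1⊕1⊕1⊕0⊕0⊕0⊕0 = 0
Syndrome (s16...s1) = 01111 → position 15.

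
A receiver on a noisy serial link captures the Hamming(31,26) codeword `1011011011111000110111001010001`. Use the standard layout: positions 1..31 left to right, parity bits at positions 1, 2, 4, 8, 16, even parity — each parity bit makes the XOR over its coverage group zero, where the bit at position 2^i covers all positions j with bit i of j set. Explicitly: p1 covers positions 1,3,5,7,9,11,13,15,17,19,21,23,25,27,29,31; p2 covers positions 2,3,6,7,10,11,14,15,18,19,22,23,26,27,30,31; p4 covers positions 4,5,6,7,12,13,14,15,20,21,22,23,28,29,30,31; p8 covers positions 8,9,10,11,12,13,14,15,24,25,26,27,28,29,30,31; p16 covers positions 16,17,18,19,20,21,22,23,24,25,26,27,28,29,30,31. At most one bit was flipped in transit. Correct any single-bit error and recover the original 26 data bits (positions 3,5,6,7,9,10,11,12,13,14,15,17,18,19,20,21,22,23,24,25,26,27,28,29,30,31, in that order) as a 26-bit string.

10101111100110111001010001

s1: b1⊕b3⊕b5⊕b7⊕b9⊕b11⊕b13⊕b15⊕b17⊕b19⊕b21⊕b23⊕b25⊕b27⊕b29⊕b31 = 1⊕1⊕0⊕1⊕1⊕1⊕1⊕0⊕1⊕0⊕1⊕0⊕1⊕1⊕0⊕1 = 1
s2: b2⊕b3⊕b6⊕b7⊕b10⊕b11⊕b14⊕b15⊕b18⊕b19⊕b22⊕b23⊕b26⊕b27⊕b30⊕b31 = 0⊕1⊕1⊕1⊕1⊕1⊕0⊕0⊕1⊕0⊕1⊕0⊕0⊕1⊕0⊕1 = 1
s4: b4⊕b5⊕b6⊕b7⊕b12⊕b13⊕b14⊕b15⊕b20⊕b21⊕b22⊕b23⊕b28⊕b29⊕b30⊕b31 = 1⊕0⊕1⊕1⊕1⊕1⊕0⊕0⊕1⊕1⊕1⊕0⊕0⊕0⊕0⊕1 = 1
s8: b8⊕b9⊕b10⊕b11⊕b12⊕b13⊕b14⊕b15⊕b24⊕b25⊕b26⊕b27⊕b28⊕b29⊕b30⊕b31 = 0⊕1⊕1⊕1⊕1⊕1⊕0⊕0⊕0⊕1⊕0⊕1⊕0⊕0⊕0⊕1 = 0
s16: b16⊕b17⊕b18⊕b19⊕b20⊕b21⊕b22⊕b23⊕b24⊕b25⊕b26⊕b27⊕b28⊕b29⊕b30⊕b31 = 0⊕1⊕1⊕0⊕1⊕1⊕1⊕0⊕0⊕1⊕0⊕1⊕0⊕0⊕0⊕1 = 0
Syndrome (s16...s1) = 00111 → position 7.
Flip bit 7: corrected codeword = 1011010011111000110111001010001
Data bits at positions 3,5,6,7,9,10,11,12,13,14,15,17,18,19,20,21,22,23,24,25,26,27,28,29,30,31: 10101111100110111001010001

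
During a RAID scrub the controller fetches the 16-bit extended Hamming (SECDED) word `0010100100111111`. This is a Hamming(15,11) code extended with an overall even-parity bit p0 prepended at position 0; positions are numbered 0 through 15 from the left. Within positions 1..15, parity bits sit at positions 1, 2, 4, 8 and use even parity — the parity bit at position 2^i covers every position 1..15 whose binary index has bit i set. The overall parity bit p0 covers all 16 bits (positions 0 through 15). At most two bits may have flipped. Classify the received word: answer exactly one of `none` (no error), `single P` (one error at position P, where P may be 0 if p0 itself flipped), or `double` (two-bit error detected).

single 0

s1: b1⊕b3⊕b5⊕b7⊕b9⊕b11⊕b13⊕b15 = 0⊕0⊕0⊕1⊕0⊕1⊕1⊕1 = 0
s2: b2⊕b3⊕b6⊕b7⊕b10⊕b11⊕b14⊕b15 = 1⊕0⊕0⊕1⊕1⊕1⊕1⊕1 = 0
s4: b4⊕b5⊕b6⊕b7⊕b12⊕b13⊕b14⊕b15 = 1⊕0⊕0⊕1⊕1⊕1⊕1⊕1 = 0
s8: b8⊕b9⊕b10⊕b11⊕b12⊕b13⊕b14⊕b15 = 0⊕0⊕1⊕1⊕1⊕1⊕1⊕1 = 0
Syndrome (s8...s1) = 0000 → position 0 (no error).
Overall parity (XOR of all 16 bits, including p0): 0⊕0⊕1⊕0⊕1⊕0⊕0⊕1⊕0⊕0⊕1⊕1⊕1⊕1⊕1⊕1 = 1
Overall=1, syndrome position=0 → single-bit error at position 0.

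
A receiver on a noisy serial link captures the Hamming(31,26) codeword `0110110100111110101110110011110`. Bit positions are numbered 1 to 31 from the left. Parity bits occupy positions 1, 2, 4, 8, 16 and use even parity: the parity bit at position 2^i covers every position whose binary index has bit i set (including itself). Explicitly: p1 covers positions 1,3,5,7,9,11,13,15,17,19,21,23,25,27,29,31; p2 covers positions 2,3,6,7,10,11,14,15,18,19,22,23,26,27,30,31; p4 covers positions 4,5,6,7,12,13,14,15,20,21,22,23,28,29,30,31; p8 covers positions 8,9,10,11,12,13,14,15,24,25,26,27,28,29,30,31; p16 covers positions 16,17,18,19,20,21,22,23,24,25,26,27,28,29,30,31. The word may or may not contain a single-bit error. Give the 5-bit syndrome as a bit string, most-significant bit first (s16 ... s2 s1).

s1: b1⊕b3⊕b5⊕b7⊕b9⊕b11⊕b13⊕b15⊕b17⊕b19⊕b21⊕b23⊕b25⊕b27⊕b29⊕b31 = 0⊕1⊕1⊕0⊕0⊕1⊕1⊕1⊕1⊕1⊕1⊕1⊕0⊕1⊕1⊕0 = 1
s2: b2⊕b3⊕b6⊕b7⊕b10⊕b11⊕b14⊕b15⊕b18⊕b19⊕b22⊕b23⊕b26⊕b27⊕b30⊕b31 = 1⊕1⊕1⊕0⊕0⊕1⊕1⊕1⊕0⊕1⊕0⊕1⊕0⊕1⊕1⊕0 = 0
s4: b4⊕b5⊕b6⊕b7⊕b12⊕b13⊕b14⊕b15⊕b20⊕b21⊕b22⊕b23⊕b28⊕b29⊕b30⊕b31 = 0⊕1⊕1⊕0⊕1⊕1⊕1⊕1⊕1⊕1⊕0⊕1⊕1⊕1⊕1⊕0 = 0
s8: b8⊕b9⊕b10⊕b11⊕b12⊕b13⊕b14⊕b15⊕b24⊕b25⊕b26⊕b27⊕b28⊕b29⊕b30⊕b31 = 1⊕0⊕0⊕1⊕1⊕1⊕1⊕1⊕1⊕0⊕0⊕1⊕1⊕1⊕1⊕0 = 1
s16: b16⊕b17⊕b18⊕b19⊕b20⊕b21⊕b22⊕b23⊕b24⊕b25⊕b26⊕b27⊕b28⊕b29⊕b30⊕b31 = 0⊕1⊕0⊕1⊕1⊕1⊕0⊕1⊕1⊕0⊕0⊕1⊕1⊕1⊕1⊕0 = 0
Syndrome (s16...s1) = 01001 → position 9.

01001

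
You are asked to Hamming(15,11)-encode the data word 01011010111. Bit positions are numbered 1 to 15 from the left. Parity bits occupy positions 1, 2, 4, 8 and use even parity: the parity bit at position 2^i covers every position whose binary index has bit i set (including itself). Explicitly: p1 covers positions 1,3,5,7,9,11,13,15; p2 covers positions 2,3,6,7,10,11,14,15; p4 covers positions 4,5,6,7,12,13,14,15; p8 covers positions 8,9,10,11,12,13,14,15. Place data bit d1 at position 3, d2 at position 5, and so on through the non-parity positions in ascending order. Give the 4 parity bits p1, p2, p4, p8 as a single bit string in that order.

0011

Place data bits at non-power-of-two positions: b3=0, b5=1, b6=0, b7=1, b9=1, b10=0, b11=1, b12=0, b13=1, b14=1, b15=1.
p1 = XOR of data positions {3,5,7,9,11,13,15} = 0⊕1⊕1⊕1⊕1⊕1⊕1 = 0
p2 = XOR of data positions {3,6,7,10,11,14,15} = 0⊕0⊕1⊕0⊕1⊕1⊕1 = 0
p4 = XOR of data positions {5,6,7,12,13,14,15} = 1⊕0⊕1⊕0⊕1⊕1⊕1 = 1
p8 = XOR of data positions {9,10,11,12,13,14,15} = 1⊕0⊕1⊕0⊕1⊕1⊕1 = 1
Parity bits p1,p2,p4,p8 = 0011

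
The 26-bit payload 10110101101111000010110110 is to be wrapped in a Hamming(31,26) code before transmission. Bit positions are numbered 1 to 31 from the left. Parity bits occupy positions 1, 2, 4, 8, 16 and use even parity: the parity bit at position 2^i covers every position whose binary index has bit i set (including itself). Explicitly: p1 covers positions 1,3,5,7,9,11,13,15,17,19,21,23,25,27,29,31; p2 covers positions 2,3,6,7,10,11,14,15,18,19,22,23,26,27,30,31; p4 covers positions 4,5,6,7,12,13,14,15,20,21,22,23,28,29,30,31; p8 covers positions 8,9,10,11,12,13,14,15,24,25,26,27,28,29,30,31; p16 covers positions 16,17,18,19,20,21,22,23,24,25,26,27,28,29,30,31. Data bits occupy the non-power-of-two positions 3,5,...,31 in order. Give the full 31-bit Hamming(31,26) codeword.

0011011101011010111000010110110

Place data bits at non-power-of-two positions: b3=1, b5=0, b6=1, b7=1, b9=0, b10=1, b11=0, b12=1, b13=1, b14=0, b15=1, b17=1, b18=1, b19=1, b20=0, b21=0, b22=0, b23=0, b24=1, b25=0, b26=1, b27=1, b28=0, b29=1, b30=1, b31=0.
p1 = XOR of data positions {3,5,7,9,11,13,15,17,19,21,23,25,27,29,31} = 1⊕0⊕1⊕0⊕0⊕1⊕1⊕1⊕1⊕0⊕0⊕0⊕1⊕1⊕0 = 0
p2 = XOR of data positions {3,6,7,10,11,14,15,18,19,22,23,26,27,30,31} = 1⊕1⊕1⊕1⊕0⊕0⊕1⊕1⊕1⊕0⊕0⊕1⊕1⊕1⊕0 = 0
p4 = XOR of data positions {5,6,7,12,13,14,15,20,21,22,23,28,29,30,31} = 0⊕1⊕1⊕1⊕1⊕0⊕1⊕0⊕0⊕0⊕0⊕0⊕1⊕1⊕0 = 1
p8 = XOR of data positions {9,10,11,12,13,14,15,24,25,26,27,28,29,30,31} = 0⊕1⊕0⊕1⊕1⊕0⊕1⊕1⊕0⊕1⊕1⊕0⊕1⊕1⊕0 = 1
p16 = XOR of data positions {17,18,19,20,21,22,23,24,25,26,27,28,29,30,31} = 1⊕1⊕1⊕0⊕0⊕0⊕0⊕1⊕0⊕1⊕1⊕0⊕1⊕1⊕0 = 0
Codeword b1..b31 = 0011011101011010111000010110110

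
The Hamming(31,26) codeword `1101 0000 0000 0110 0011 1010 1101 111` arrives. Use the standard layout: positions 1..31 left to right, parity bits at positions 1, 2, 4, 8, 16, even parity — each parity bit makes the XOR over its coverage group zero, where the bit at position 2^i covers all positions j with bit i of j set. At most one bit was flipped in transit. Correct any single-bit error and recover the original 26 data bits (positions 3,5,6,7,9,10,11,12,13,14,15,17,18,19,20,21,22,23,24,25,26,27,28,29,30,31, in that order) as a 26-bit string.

00000000011001110101101111

s1: b1⊕b3⊕b5⊕b7⊕b9⊕b11⊕b13⊕b15⊕b17⊕b19⊕b21⊕b23⊕b25⊕b27⊕b29⊕b31 = 1⊕0⊕0⊕0⊕0⊕0⊕0⊕1⊕0⊕1⊕1⊕1⊕1⊕0⊕1⊕1 = 0
s2: b2⊕b3⊕b6⊕b7⊕b10⊕b11⊕b14⊕b15⊕b18⊕b19⊕b22⊕b23⊕b26⊕b27⊕b30⊕b31 = 1⊕0⊕0⊕0⊕0⊕0⊕1⊕1⊕0⊕1⊕0⊕1⊕1⊕0⊕1⊕1 = 0
s4: b4⊕b5⊕b6⊕b7⊕b12⊕b13⊕b14⊕b15⊕b20⊕b21⊕b22⊕b23⊕b28⊕b29⊕b30⊕b31 = 1⊕0⊕0⊕0⊕0⊕0⊕1⊕1⊕1⊕1⊕0⊕1⊕1⊕1⊕1⊕1 = 0
s8: b8⊕b9⊕b10⊕b11⊕b12⊕b13⊕b14⊕b15⊕b24⊕b25⊕b26⊕b27⊕b28⊕b29⊕b30⊕b31 = 0⊕0⊕0⊕0⊕0⊕0⊕1⊕1⊕0⊕1⊕1⊕0⊕1⊕1⊕1⊕1 = 0
s16: b16⊕b17⊕b18⊕b19⊕b20⊕b21⊕b22⊕b23⊕b24⊕b25⊕b26⊕b27⊕b28⊕b29⊕b30⊕b31 = 0⊕0⊕0⊕1⊕1⊕1⊕0⊕1⊕0⊕1⊕1⊕0⊕1⊕1⊕1⊕1 = 0
Syndrome (s16...s1) = 00000 → position 0 (no error).
No correction needed.
Data bits at positions 3,5,6,7,9,10,11,12,13,14,15,17,18,19,20,21,22,23,24,25,26,27,28,29,30,31: 00000000011001110101101111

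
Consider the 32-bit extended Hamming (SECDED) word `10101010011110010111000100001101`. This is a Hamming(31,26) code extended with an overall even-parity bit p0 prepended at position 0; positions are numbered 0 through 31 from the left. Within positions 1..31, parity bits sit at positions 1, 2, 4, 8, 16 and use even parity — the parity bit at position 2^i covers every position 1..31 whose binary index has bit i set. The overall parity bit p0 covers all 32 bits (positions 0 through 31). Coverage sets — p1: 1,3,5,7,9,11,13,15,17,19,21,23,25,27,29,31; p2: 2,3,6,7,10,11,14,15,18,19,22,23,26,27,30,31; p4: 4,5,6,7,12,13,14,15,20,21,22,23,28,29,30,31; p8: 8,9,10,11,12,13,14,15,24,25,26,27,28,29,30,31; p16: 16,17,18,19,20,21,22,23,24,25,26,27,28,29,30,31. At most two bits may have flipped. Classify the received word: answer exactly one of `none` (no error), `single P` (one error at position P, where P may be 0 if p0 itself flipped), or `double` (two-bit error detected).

s1: b1⊕b3⊕b5⊕b7⊕b9⊕b11⊕b13⊕b15⊕b17⊕b19⊕b21⊕b23⊕b25⊕b27⊕b29⊕b31 = 0⊕0⊕0⊕0⊕1⊕1⊕0⊕1⊕1⊕1⊕0⊕1⊕0⊕0⊕1⊕1 = 0
s2: b2⊕b3⊕b6⊕b7⊕b10⊕b11⊕b14⊕b15⊕b18⊕b19⊕b22⊕b23⊕b26⊕b27⊕b30⊕b31 = 1⊕0⊕1⊕0⊕1⊕1⊕0⊕1⊕1⊕1⊕0⊕1⊕0⊕0⊕0⊕1 = 1
s4: b4⊕b5⊕b6⊕b7⊕b12⊕b13⊕b14⊕b15⊕b20⊕b21⊕b22⊕b23⊕b28⊕b29⊕b30⊕b31 = 1⊕0⊕1⊕0⊕1⊕0⊕0⊕1⊕0⊕0⊕0⊕1⊕1⊕1⊕0⊕1 = 0
s8: b8⊕b9⊕b10⊕b11⊕b12⊕b13⊕b14⊕b15⊕b24⊕b25⊕b26⊕b27⊕b28⊕b29⊕b30⊕b31 = 0⊕1⊕1⊕1⊕1⊕0⊕0⊕1⊕0⊕0⊕0⊕0⊕1⊕1⊕0⊕1 = 0
s16: b16⊕b17⊕b18⊕b19⊕b20⊕b21⊕b22⊕b23⊕b24⊕b25⊕b26⊕b27⊕b28⊕b29⊕b30⊕b31 = 0⊕1⊕1⊕1⊕0⊕0⊕0⊕1⊕0⊕0⊕0⊕0⊕1⊕1⊕0⊕1 = 1
Syndrome (s16...s1) = 10010 → position 18.
Overall parity (XOR of all 32 bits, including p0): 1⊕0⊕1⊕0⊕1⊕0⊕1⊕0⊕0⊕1⊕1⊕1⊕1⊕0⊕0⊕1⊕0⊕1⊕1⊕1⊕0⊕0⊕0⊕1⊕0⊕0⊕0⊕0⊕1⊕1⊕0⊕1 = 0
Overall=0, syndrome position=18 → double-bit error detected (uncorrectable).

double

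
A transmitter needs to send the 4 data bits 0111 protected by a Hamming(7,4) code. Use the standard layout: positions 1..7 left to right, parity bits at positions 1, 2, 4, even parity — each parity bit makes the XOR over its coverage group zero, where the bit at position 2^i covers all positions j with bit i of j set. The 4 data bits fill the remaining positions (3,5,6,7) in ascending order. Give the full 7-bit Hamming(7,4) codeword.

Place data bits at non-power-of-two positions: b3=0, b5=1, b6=1, b7=1.
p1 = XOR of data positions {3,5,7} = 0⊕1⊕1 = 0
p2 = XOR of data positions {3,6,7} = 0⊕1⊕1 = 0
p4 = XOR of data positions {5,6,7} = 1⊕1⊕1 = 1
Codeword b1..b7 = 0001111

0001111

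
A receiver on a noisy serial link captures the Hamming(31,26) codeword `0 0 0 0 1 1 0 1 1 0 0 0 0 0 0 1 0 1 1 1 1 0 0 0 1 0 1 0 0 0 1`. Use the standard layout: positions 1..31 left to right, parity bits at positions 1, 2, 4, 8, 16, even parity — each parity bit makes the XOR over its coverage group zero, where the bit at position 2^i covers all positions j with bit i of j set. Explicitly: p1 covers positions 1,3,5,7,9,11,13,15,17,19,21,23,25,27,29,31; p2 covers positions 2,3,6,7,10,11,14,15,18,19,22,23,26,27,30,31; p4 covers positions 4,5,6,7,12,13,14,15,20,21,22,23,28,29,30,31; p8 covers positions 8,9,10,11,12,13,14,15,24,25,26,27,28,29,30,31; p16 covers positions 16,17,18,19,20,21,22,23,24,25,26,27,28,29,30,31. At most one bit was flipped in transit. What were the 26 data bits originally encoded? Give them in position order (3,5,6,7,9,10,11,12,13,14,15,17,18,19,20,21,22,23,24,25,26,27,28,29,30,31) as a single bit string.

s1: b1⊕b3⊕b5⊕b7⊕b9⊕b11⊕b13⊕b15⊕b17⊕b19⊕b21⊕b23⊕b25⊕b27⊕b29⊕b31 = 0⊕0⊕1⊕0⊕1⊕0⊕0⊕0⊕0⊕1⊕1⊕0⊕1⊕1⊕0⊕1 = 1
s2: b2⊕b3⊕b6⊕b7⊕b10⊕b11⊕b14⊕b15⊕b18⊕b19⊕b22⊕b23⊕b26⊕b27⊕b30⊕b31 = 0⊕0⊕1⊕0⊕0⊕0⊕0⊕0⊕1⊕1⊕0⊕0⊕0⊕1⊕0⊕1 = 1
s4: b4⊕b5⊕b6⊕b7⊕b12⊕b13⊕b14⊕b15⊕b20⊕b21⊕b22⊕b23⊕b28⊕b29⊕b30⊕b31 = 0⊕1⊕1⊕0⊕0⊕0⊕0⊕0⊕1⊕1⊕0⊕0⊕0⊕0⊕0⊕1 = 1
s8: b8⊕b9⊕b10⊕b11⊕b12⊕b13⊕b14⊕b15⊕b24⊕b25⊕b26⊕b27⊕b28⊕b29⊕b30⊕b31 = 1⊕1⊕0⊕0⊕0⊕0⊕0⊕0⊕0⊕1⊕0⊕1⊕0⊕0⊕0⊕1 = 1
s16: b16⊕b17⊕b18⊕b19⊕b20⊕b21⊕b22⊕b23⊕b24⊕b25⊕b26⊕b27⊕b28⊕b29⊕b30⊕b31 = 1⊕0⊕1⊕1⊕1⊕1⊕0⊕0⊕0⊕1⊕0⊕1⊕0⊕0⊕0⊕1 = 0
Syndrome (s16...s1) = 01111 → position 15.
Flip bit 15: corrected codeword = 0000110110000011011110001010001
Data bits at positions 3,5,6,7,9,10,11,12,13,14,15,17,18,19,20,21,22,23,24,25,26,27,28,29,30,31: 01101000001011110001010001

01101000001011110001010001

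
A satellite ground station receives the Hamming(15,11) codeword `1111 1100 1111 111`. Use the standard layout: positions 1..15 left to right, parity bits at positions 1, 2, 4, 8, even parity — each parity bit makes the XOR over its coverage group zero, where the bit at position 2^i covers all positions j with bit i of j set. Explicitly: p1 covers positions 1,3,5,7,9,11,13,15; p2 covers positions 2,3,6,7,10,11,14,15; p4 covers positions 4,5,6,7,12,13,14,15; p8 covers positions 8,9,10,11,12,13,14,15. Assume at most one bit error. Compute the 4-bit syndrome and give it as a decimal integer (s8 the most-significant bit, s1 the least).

s1: b1⊕b3⊕b5⊕b7⊕b9⊕b11⊕b13⊕b15 = 1⊕1⊕1⊕0⊕1⊕1⊕1⊕1 = 1
s2: b2⊕b3⊕b6⊕b7⊕b10⊕b11⊕b14⊕b15 = 1⊕1⊕1⊕0⊕1⊕1⊕1⊕1 = 1
s4: b4⊕b5⊕b6⊕b7⊕b12⊕b13⊕b14⊕b15 = 1⊕1⊕1⊕0⊕1⊕1⊕1⊕1 = 1
s8: b8⊕b9⊕b10⊕b11⊕b12⊕b13⊕b14⊕b15 = 0⊕1⊕1⊕1⊕1⊕1⊕1⊕1 = 1
Syndrome (s8...s1) = 1111 → position 15.

15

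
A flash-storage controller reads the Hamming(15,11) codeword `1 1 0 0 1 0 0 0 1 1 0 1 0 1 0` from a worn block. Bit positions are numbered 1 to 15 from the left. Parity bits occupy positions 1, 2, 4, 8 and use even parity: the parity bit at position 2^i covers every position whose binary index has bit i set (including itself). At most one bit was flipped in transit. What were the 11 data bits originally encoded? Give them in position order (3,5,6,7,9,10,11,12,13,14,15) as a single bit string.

s1: b1⊕b3⊕b5⊕b7⊕b9⊕b11⊕b13⊕b15 = 1⊕0⊕1⊕0⊕1⊕0⊕0⊕0 = 1
s2: b2⊕b3⊕b6⊕b7⊕b10⊕b11⊕b14⊕b15 = 1⊕0⊕0⊕0⊕1⊕0⊕1⊕0 = 1
s4: b4⊕b5⊕b6⊕b7⊕b12⊕b13⊕b14⊕b15 = 0⊕1⊕0⊕0⊕1⊕0⊕1⊕0 = 1
s8: b8⊕b9⊕b10⊕b11⊕b12⊕b13⊕b14⊕b15 = 0⊕1⊕1⊕0⊕1⊕0⊕1⊕0 = 0
Syndrome (s8...s1) = 0111 → position 7.
Flip bit 7: corrected codeword = 110010101101010
Data bits at positions 3,5,6,7,9,10,11,12,13,14,15: 01011101010

01011101010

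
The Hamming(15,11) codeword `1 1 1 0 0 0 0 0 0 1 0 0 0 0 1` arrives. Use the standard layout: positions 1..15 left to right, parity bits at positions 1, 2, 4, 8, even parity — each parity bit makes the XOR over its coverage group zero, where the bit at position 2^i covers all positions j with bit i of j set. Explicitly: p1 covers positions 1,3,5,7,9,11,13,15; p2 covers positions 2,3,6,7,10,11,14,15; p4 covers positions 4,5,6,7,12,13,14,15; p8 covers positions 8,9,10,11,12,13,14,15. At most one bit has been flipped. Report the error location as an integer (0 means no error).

5

s1: b1⊕b3⊕b5⊕b7⊕b9⊕b11⊕b13⊕b15 = 1⊕1⊕0⊕0⊕0⊕0⊕0⊕1 = 1
s2: b2⊕b3⊕b6⊕b7⊕b10⊕b11⊕b14⊕b15 = 1⊕1⊕0⊕0⊕1⊕0⊕0⊕1 = 0
s4: b4⊕b5⊕b6⊕b7⊕b12⊕b13⊕b14⊕b15 = 0⊕0⊕0⊕0⊕0⊕0⊕0⊕1 = 1
s8: b8⊕b9⊕b10⊕b11⊕b12⊕b13⊕b14⊕b15 = 0⊕0⊕1⊕0⊕0⊕0⊕0⊕1 = 0
Syndrome (s8...s1) = 0101 → position 5.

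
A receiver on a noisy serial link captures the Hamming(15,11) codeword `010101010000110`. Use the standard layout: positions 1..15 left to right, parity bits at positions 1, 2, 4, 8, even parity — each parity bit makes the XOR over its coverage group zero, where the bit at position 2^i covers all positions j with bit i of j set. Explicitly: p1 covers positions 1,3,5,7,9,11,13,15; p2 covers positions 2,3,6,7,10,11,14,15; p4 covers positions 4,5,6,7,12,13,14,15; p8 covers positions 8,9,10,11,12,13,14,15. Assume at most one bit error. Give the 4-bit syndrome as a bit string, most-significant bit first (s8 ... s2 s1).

1011

s1: b1⊕b3⊕b5⊕b7⊕b9⊕b11⊕b13⊕b15 = 0⊕0⊕0⊕0⊕0⊕0⊕1⊕0 = 1
s2: b2⊕b3⊕b6⊕b7⊕b10⊕b11⊕b14⊕b15 = 1⊕0⊕1⊕0⊕0⊕0⊕1⊕0 = 1
s4: b4⊕b5⊕b6⊕b7⊕b12⊕b13⊕b14⊕b15 = 1⊕0⊕1⊕0⊕0⊕1⊕1⊕0 = 0
s8: b8⊕b9⊕b10⊕b11⊕b12⊕b13⊕b14⊕b15 = 1⊕0⊕0⊕0⊕0⊕1⊕1⊕0 = 1
Syndrome (s8...s1) = 1011 → position 11.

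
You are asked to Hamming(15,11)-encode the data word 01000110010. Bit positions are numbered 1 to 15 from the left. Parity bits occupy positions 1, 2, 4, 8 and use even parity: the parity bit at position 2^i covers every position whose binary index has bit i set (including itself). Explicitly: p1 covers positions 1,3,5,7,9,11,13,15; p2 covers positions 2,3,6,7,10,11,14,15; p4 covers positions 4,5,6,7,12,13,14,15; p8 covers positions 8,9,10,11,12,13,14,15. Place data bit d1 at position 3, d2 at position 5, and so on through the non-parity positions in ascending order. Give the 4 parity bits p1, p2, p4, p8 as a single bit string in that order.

0101

Place data bits at non-power-of-two positions: b3=0, b5=1, b6=0, b7=0, b9=0, b10=1, b11=1, b12=0, b13=0, b14=1, b15=0.
p1 = XOR of data positions {3,5,7,9,11,13,15} = 0⊕1⊕0⊕0⊕1⊕0⊕0 = 0
p2 = XOR of data positions {3,6,7,10,11,14,15} = 0⊕0⊕0⊕1⊕1⊕1⊕0 = 1
p4 = XOR of data positions {5,6,7,12,13,14,15} = 1⊕0⊕0⊕0⊕0⊕1⊕0 = 0
p8 = XOR of data positions {9,10,11,12,13,14,15} = 0⊕1⊕1⊕0⊕0⊕1⊕0 = 1
Parity bits p1,p2,p4,p8 = 0101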